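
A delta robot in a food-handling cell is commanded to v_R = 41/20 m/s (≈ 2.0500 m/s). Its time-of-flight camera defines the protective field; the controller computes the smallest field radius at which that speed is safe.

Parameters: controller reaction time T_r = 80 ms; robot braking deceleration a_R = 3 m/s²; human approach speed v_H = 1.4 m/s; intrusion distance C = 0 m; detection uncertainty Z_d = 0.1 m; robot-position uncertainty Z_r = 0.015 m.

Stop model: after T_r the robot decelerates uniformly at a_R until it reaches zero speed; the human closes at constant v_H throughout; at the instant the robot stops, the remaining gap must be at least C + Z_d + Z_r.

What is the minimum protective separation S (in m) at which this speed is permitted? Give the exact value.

stop time T_s = (41/20)/3 = 0.6833 s
reaction-phase robot travel = 2.0500·0.0800 = 0.1640 m
robot under decel: 2.0500²/(2·3.0000) = 0.7004 m
human over T_r+T_s: 1.4000·(0.0800+0.6833) = 1.0687 m
C+Z_d+Z_r = 0.0000+0.1000+0.0150 = 0.1150 m
S_min ≈ 0.1640+0.7004+1.0687+0.1150  ⇒  S_min = 24577/12000 m

S_min = 24577/12000 m = 2.0481 m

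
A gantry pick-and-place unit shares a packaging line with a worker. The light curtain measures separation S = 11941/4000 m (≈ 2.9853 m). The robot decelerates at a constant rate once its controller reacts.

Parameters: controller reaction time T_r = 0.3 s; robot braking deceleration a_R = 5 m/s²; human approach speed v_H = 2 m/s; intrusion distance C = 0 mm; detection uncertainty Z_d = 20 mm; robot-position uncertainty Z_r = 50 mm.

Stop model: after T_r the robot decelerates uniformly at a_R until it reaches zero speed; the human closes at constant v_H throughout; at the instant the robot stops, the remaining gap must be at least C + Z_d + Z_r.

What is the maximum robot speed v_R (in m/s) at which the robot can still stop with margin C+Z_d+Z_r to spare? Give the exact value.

collect terms ⇒ (1/10)·v_R² + (7/10)·v_R + (-9261/4000) = 0
  disc = (7/10)² − 4·(1/10)·(-9261/4000) = 14161/10000 ; √disc = 119/100
  v_R = (−(7/10) + 119/100) / (2·(1/10)) = 49/20 m/s
check:
T_s = v_R/a_R = (49/20)/5 = 0.4900 s
robot covers v_R·T_r = 2.4500·0.3000 = 0.7350 m before braking
braking distance = 2.4500²/(2·5.0000) = 0.6002 m
human closes 2.0000·0.7900 = 1.5800 m
margins: 0.0000+0.0200+0.0500 = 0.0700 m
sum ≈ 0.7350+0.6002+1.5800+0.0700 ≈ 2.9853 m = S ✓

v_R_max = 49/20 m/s = 2.4500 m/s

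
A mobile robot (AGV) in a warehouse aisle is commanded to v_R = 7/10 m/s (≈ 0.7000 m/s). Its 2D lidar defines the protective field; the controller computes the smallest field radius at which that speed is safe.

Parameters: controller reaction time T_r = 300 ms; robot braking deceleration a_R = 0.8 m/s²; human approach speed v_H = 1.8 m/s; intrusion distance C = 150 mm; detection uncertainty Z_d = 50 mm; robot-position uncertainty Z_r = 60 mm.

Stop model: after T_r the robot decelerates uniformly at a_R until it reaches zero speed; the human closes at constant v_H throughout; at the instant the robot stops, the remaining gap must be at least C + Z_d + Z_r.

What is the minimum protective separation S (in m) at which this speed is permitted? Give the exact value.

S_min = 2313/800 m = 2.8912 m

braking lasts T_s = (7/10)/(4/5) = 0.8750 s
robot in T_r: 0.7000·0.3000 = 0.2100 m
robot under decel: 0.7000²/(2·0.8000) = 0.3063 m
human closes 1.8000·1.1750 = 2.1150 m
residual clearance needed = 0.1500+0.0500+0.0600 = 0.2600 m
S_min ≈ 0.2100+0.3063+2.1150+0.2600  ⇒  S_min = 2313/800 m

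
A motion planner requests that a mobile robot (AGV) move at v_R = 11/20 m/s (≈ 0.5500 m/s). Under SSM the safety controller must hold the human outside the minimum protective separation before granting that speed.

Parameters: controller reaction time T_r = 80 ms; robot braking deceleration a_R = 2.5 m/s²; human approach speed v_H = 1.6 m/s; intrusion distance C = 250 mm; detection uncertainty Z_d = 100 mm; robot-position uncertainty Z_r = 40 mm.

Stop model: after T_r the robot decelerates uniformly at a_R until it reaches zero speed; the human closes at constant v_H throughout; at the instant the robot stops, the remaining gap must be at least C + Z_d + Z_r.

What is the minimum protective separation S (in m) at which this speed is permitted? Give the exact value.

S_min = 1949/2000 m = 0.9745 m

stop time T_s = (11/20)/(5/2) = 0.2200 s
reaction-phase robot travel = 0.5500·0.0800 = 0.0440 m
braking distance = 0.5500²/(2·2.5000) = 0.0605 m
human closes 1.6000·0.3000 = 0.4800 m
C+Z_d+Z_r = 0.2500+0.1000+0.0400 = 0.3900 m
S_min ≈ 0.0440+0.0605+0.4800+0.3900  ⇒  S_min = 1949/2000 m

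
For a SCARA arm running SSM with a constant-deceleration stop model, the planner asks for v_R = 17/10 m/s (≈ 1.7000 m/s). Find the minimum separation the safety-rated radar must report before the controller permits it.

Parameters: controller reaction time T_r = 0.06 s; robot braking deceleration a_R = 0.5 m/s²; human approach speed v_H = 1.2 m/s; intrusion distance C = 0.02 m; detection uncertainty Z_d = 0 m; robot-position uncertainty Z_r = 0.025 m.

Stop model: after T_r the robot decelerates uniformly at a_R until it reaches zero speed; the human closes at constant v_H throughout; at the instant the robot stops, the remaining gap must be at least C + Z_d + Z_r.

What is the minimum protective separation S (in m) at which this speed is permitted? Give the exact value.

S_min = 7189/1000 m = 7.1890 m

stop time T_s = (17/10)/(1/2) = 3.4000 s
reaction-phase robot travel = 1.7000·0.0600 = 0.1020 m
robot covers 1.7000·3.4000 − ½·0.5000·3.4000² = 2.8900 m while stopping
human over T_r+T_s: 1.2000·(0.0600+3.4000) = 4.1520 m
margins: 0.0200+0.0000+0.0250 = 0.0450 m
S_min ≈ 0.1020+2.8900+4.1520+0.0450  ⇒  S_min = 7189/1000 m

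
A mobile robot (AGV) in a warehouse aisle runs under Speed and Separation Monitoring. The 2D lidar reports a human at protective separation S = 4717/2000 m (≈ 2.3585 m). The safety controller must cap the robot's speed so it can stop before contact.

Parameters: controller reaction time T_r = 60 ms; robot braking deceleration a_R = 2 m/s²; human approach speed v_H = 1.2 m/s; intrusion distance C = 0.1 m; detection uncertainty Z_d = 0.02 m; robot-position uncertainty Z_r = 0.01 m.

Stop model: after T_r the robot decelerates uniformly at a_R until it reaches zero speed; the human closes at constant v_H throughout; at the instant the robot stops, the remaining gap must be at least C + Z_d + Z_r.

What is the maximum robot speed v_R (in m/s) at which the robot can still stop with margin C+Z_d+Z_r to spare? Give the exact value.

at the boundary: (1/4)·v² + (33/50)·v + (-4313/2000) = 0
  disc = (33/50)² − 4·(1/4)·(-4313/2000) = 25921/10000 ; √disc = 161/100
  v_R = (−(33/50) + 161/100) / (2·(1/4)) = 19/10 m/s
check:
braking lasts T_s = (19/10)/2 = 0.9500 s
reaction-phase robot travel = 1.9000·0.0600 = 0.1140 m
robot covers 1.9000·0.9500 − ½·2.0000·0.9500² = 0.9025 m while stopping
person approaches 1.2000·(0.0600+0.9500) = 1.2120 m
margins: 0.1000+0.0200+0.0100 = 0.1300 m
sum ≈ 0.1140+0.9025+1.2120+0.1300 ≈ 2.3585 m = S ✓

v_R_max = 19/10 m/s = 1.9000 m/s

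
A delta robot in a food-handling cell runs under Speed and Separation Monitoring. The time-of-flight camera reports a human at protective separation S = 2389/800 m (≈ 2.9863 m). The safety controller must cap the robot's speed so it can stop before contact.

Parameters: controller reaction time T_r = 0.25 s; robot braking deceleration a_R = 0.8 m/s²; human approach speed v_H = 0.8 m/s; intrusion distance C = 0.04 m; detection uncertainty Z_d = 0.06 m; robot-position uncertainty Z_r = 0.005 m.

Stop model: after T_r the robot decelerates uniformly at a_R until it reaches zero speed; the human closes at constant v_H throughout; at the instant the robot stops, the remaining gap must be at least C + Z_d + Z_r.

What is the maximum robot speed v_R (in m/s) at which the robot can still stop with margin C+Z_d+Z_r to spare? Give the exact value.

v_R_max = 13/10 m/s = 1.3000 m/s

collect terms ⇒ (5/8)·v_R² + (5/4)·v_R + (-429/160) = 0
  disc = (5/4)² − 4·(5/8)·(-429/160) = 529/64 ; √disc = 23/8
  v_R = (−(5/4) + 23/8) / (2·(5/8)) = 13/10 m/s
check:
braking lasts T_s = (13/10)/(4/5) = 1.6250 s
robot in T_r: 1.3000·0.2500 = 0.3250 m
robot under decel: 1.3000²/(2·0.8000) = 1.0562 m
human over T_r+T_s: 0.8000·(0.2500+1.6250) = 1.5000 m
margins: 0.0400+0.0600+0.0050 = 0.1050 m
sum ≈ 0.3250+1.0562+1.5000+0.1050 ≈ 2.9863 m = S ✓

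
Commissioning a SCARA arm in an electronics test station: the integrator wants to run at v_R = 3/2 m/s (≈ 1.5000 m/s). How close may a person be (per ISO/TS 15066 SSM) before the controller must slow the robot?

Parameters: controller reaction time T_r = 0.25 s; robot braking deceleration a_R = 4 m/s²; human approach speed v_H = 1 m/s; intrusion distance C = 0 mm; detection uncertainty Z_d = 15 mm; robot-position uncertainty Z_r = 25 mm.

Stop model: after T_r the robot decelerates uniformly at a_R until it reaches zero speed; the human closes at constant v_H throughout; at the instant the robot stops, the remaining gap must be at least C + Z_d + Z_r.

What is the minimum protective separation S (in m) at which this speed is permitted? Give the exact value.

braking lasts T_s = (3/2)/4 = 0.3750 s
reaction-phase robot travel = 1.5000·0.2500 = 0.3750 m
braking distance = 1.5000²/(2·4.0000) = 0.2812 m
person approaches 1.0000·(0.2500+0.3750) = 0.6250 m
margins: 0.0000+0.0150+0.0250 = 0.0400 m
S_min ≈ 0.3750+0.2812+0.6250+0.0400  ⇒  S_min = 1057/800 m

S_min = 1057/800 m = 1.3213 m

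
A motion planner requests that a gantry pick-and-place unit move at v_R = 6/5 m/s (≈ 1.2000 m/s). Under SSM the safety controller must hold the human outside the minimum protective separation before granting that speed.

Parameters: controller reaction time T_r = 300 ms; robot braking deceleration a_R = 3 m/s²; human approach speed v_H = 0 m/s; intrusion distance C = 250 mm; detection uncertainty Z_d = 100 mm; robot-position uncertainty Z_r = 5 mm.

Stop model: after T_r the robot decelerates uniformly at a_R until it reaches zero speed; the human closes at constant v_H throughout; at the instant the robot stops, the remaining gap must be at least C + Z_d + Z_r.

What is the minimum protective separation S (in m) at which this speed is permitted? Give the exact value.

S_min = 191/200 m = 0.9550 m

braking lasts T_s = (6/5)/3 = 0.4000 s
robot in T_r: 1.2000·0.3000 = 0.3600 m
robot under decel: 1.2000²/(2·3.0000) = 0.2400 m
person approaches 0.0000·(0.3000+0.4000) = 0.0000 m
residual clearance needed = 0.2500+0.1000+0.0050 = 0.3550 m
S_min ≈ 0.3600+0.2400+0.0000+0.3550  ⇒  S_min = 191/200 m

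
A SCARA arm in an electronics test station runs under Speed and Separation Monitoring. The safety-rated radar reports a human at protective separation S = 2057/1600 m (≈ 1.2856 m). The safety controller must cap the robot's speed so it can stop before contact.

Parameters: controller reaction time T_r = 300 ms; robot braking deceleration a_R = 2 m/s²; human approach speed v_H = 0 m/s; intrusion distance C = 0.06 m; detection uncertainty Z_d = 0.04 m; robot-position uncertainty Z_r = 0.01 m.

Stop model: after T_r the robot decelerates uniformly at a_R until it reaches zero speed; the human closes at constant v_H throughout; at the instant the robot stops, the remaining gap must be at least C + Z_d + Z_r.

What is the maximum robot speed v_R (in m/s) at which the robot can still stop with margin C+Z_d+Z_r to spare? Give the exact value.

at the boundary: (1/4)·v² + (3/10)·v + (-1881/1600) = 0
  disc = (3/10)² − 4·(1/4)·(-1881/1600) = 81/64 ; √disc = 9/8
  v_R = (−(3/10) + 9/8) / (2·(1/4)) = 33/20 m/s
check:
braking lasts T_s = (33/20)/2 = 0.8250 s
robot covers v_R·T_r = 1.6500·0.3000 = 0.4950 m before braking
braking distance = 1.6500²/(2·2.0000) = 0.6806 m
human closes 0.0000·1.1250 = 0.0000 m
residual clearance needed = 0.0600+0.0400+0.0100 = 0.1100 m
sum ≈ 0.4950+0.6806+0.0000+0.1100 ≈ 1.2856 m = S ✓

v_R_max = 33/20 m/s = 1.6500 m/s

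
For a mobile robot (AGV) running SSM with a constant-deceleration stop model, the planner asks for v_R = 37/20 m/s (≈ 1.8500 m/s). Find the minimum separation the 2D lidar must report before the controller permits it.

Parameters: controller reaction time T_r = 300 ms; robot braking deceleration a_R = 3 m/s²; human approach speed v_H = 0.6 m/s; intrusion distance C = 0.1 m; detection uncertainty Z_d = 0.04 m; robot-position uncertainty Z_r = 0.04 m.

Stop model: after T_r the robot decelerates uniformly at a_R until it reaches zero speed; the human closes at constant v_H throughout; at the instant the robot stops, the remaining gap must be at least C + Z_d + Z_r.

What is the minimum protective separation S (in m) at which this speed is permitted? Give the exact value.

T_s = v_R/a_R = (37/20)/3 = 0.6167 s
reaction-phase robot travel = 1.8500·0.3000 = 0.5550 m
braking distance = 1.8500²/(2·3.0000) = 0.5704 m
human over T_r+T_s: 0.6000·(0.3000+0.6167) = 0.5500 m
margins: 0.1000+0.0400+0.0400 = 0.1800 m
S_min ≈ 0.5550+0.5704+0.5500+0.1800  ⇒  S_min = 4453/2400 m

S_min = 4453/2400 m = 1.8554 m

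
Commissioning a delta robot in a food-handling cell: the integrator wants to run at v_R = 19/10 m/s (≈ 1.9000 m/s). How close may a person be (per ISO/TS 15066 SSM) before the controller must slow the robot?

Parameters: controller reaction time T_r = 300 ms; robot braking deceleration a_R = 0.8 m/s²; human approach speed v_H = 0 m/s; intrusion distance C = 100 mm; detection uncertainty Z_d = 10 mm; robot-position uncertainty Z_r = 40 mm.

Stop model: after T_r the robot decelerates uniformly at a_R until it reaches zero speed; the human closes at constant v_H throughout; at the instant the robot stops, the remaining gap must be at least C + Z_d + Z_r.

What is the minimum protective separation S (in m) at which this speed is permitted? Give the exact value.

T_s = v_R/a_R = (19/10)/(4/5) = 2.3750 s
robot covers v_R·T_r = 1.9000·0.3000 = 0.5700 m before braking
braking distance = 1.9000²/(2·0.8000) = 2.2563 m
person approaches 0.0000·(0.3000+2.3750) = 0.0000 m
margins: 0.1000+0.0100+0.0400 = 0.1500 m
S_min ≈ 0.5700+2.2563+0.0000+0.1500  ⇒  S_min = 2381/800 m

S_min = 2381/800 m = 2.9762 m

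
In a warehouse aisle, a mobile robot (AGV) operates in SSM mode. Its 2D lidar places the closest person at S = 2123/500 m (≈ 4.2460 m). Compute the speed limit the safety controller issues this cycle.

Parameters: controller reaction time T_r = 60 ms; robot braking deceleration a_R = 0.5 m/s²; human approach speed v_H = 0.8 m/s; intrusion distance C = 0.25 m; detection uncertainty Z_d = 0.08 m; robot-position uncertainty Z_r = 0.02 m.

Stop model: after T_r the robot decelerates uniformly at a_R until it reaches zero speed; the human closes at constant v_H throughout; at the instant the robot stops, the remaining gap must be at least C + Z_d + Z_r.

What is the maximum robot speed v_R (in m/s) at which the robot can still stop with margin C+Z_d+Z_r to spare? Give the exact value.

v_R_max = 13/10 m/s = 1.3000 m/s

at the boundary: (1)·v² + (83/50)·v + (-481/125) = 0
  disc = (83/50)² − 4·(1)·(-481/125) = 45369/2500 ; √disc = 213/50
  v_R = (−(83/50) + 213/50) / (2·(1)) = 13/10 m/s
check:
braking lasts T_s = (13/10)/(1/2) = 2.6000 s
robot in T_r: 1.3000·0.0600 = 0.0780 m
robot covers 1.3000·2.6000 − ½·0.5000·2.6000² = 1.6900 m while stopping
human over T_r+T_s: 0.8000·(0.0600+2.6000) = 2.1280 m
C+Z_d+Z_r = 0.2500+0.0800+0.0200 = 0.3500 m
sum ≈ 0.0780+1.6900+2.1280+0.3500 ≈ 4.2460 m = S ✓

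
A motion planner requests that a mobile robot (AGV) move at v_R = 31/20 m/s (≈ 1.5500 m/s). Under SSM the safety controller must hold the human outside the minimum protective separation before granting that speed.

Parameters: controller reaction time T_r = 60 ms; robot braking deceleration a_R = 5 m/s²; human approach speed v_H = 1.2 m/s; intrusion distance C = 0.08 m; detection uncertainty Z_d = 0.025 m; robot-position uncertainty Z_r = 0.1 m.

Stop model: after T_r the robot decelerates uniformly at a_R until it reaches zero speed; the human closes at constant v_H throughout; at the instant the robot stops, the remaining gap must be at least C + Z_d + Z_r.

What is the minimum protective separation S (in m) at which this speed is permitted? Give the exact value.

T_s = v_R/a_R = (31/20)/5 = 0.3100 s
reaction-phase robot travel = 1.5500·0.0600 = 0.0930 m
robot under decel: 1.5500²/(2·5.0000) = 0.2402 m
human over T_r+T_s: 1.2000·(0.0600+0.3100) = 0.4440 m
C+Z_d+Z_r = 0.0800+0.0250+0.1000 = 0.2050 m
S_min ≈ 0.0930+0.2402+0.4440+0.2050  ⇒  S_min = 3929/4000 m

S_min = 3929/4000 m = 0.9822 m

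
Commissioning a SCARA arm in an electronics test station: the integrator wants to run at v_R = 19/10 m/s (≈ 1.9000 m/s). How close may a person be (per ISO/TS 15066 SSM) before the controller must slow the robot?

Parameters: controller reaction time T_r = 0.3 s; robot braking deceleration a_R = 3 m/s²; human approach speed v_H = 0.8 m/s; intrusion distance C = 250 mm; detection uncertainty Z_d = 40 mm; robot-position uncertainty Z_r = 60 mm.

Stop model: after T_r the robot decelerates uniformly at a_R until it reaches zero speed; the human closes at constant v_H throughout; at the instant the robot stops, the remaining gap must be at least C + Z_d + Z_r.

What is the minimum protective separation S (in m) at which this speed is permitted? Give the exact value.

S_min = 1361/600 m = 2.2683 m

braking lasts T_s = (19/10)/3 = 0.6333 s
reaction-phase robot travel = 1.9000·0.3000 = 0.5700 m
robot covers 1.9000·0.6333 − ½·3.0000·0.6333² = 0.6017 m while stopping
human over T_r+T_s: 0.8000·(0.3000+0.6333) = 0.7467 m
C+Z_d+Z_r = 0.2500+0.0400+0.0600 = 0.3500 m
S_min ≈ 0.5700+0.6017+0.7467+0.3500  ⇒  S_min = 1361/600 m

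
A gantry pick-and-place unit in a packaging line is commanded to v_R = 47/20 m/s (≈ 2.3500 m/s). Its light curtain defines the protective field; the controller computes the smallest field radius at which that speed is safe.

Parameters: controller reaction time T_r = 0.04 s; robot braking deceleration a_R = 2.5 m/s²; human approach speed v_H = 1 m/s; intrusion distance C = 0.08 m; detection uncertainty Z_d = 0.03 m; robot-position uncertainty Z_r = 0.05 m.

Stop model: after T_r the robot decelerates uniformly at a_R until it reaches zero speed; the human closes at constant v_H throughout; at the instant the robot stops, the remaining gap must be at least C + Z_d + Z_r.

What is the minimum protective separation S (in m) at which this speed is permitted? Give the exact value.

S_min = 4677/2000 m = 2.3385 m

T_s = v_R/a_R = (47/20)/(5/2) = 0.9400 s
robot in T_r: 2.3500·0.0400 = 0.0940 m
robot under decel: 2.3500²/(2·2.5000) = 1.1045 m
human closes 1.0000·0.9800 = 0.9800 m
C+Z_d+Z_r = 0.0800+0.0300+0.0500 = 0.1600 m
S_min ≈ 0.0940+1.1045+0.9800+0.1600  ⇒  S_min = 4677/2000 m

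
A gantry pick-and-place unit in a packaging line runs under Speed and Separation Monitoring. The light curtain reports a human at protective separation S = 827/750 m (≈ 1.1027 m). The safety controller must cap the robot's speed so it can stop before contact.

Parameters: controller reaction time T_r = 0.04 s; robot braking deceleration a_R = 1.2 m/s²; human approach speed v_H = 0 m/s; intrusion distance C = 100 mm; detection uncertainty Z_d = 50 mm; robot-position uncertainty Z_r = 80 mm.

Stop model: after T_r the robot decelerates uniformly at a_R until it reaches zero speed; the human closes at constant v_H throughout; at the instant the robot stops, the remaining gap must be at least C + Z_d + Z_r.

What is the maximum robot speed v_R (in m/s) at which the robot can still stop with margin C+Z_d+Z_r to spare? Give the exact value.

v_R_max = 7/5 m/s = 1.4000 m/s

quadratic (5/12)·v² + (1/25)·v + (-1309/1500) = 0
  disc = (1/25)² − 4·(5/12)·(-1309/1500) = 32761/22500 ; √disc = 181/150
  v_R = (−(1/25) + 181/150) / (2·(5/12)) = 7/5 m/s
check:
braking lasts T_s = (7/5)/(6/5) = 1.1667 s
reaction-phase robot travel = 1.4000·0.0400 = 0.0560 m
robot covers 1.4000·1.1667 − ½·1.2000·1.1667² = 0.8167 m while stopping
human over T_r+T_s: 0.0000·(0.0400+1.1667) = 0.0000 m
residual clearance needed = 0.1000+0.0500+0.0800 = 0.2300 m
sum ≈ 0.0560+0.8167+0.0000+0.2300 ≈ 1.1027 m = S ✓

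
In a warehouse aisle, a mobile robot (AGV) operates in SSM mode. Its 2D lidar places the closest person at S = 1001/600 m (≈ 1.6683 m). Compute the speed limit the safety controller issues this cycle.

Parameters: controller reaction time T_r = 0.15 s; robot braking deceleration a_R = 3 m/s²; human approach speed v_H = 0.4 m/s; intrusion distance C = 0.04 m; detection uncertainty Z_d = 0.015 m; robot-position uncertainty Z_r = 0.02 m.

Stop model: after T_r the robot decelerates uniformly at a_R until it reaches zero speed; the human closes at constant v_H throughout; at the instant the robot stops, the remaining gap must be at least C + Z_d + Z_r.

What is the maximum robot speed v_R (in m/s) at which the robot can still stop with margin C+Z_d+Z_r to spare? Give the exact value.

collect terms ⇒ (1/6)·v_R² + (17/60)·v_R + (-23/15) = 0
  disc = (17/60)² − 4·(1/6)·(-23/15) = 441/400 ; √disc = 21/20
  v_R = (−(17/60) + 21/20) / (2·(1/6)) = 23/10 m/s
check:
braking lasts T_s = (23/10)/3 = 0.7667 s
robot in T_r: 2.3000·0.1500 = 0.3450 m
robot covers 2.3000·0.7667 − ½·3.0000·0.7667² = 0.8817 m while stopping
person approaches 0.4000·(0.1500+0.7667) = 0.3667 m
C+Z_d+Z_r = 0.0400+0.0150+0.0200 = 0.0750 m
sum ≈ 0.3450+0.8817+0.3667+0.0750 ≈ 1.6683 m = S ✓

v_R_max = 23/10 m/s = 2.3000 m/s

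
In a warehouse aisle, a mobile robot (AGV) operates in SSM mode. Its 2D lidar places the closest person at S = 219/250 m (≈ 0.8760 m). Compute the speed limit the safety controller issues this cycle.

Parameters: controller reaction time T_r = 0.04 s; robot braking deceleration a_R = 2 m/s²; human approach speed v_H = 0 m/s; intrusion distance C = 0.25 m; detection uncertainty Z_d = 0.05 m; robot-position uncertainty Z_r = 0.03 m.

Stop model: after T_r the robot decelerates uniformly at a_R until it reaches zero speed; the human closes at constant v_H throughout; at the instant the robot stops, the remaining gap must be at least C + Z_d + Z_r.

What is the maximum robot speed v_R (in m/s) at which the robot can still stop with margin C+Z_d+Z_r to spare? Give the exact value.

v_R_max = 7/5 m/s = 1.4000 m/s

at the boundary: (1/4)·v² + (1/25)·v + (-273/500) = 0
  disc = (1/25)² − 4·(1/4)·(-273/500) = 1369/2500 ; √disc = 37/50
  v_R = (−(1/25) + 37/50) / (2·(1/4)) = 7/5 m/s
check:
stop time T_s = (7/5)/2 = 0.7000 s
robot in T_r: 1.4000·0.0400 = 0.0560 m
robot covers 1.4000·0.7000 − ½·2.0000·0.7000² = 0.4900 m while stopping
human closes 0.0000·0.7400 = 0.0000 m
residual clearance needed = 0.2500+0.0500+0.0300 = 0.3300 m
sum ≈ 0.0560+0.4900+0.0000+0.3300 ≈ 0.8760 m = S ✓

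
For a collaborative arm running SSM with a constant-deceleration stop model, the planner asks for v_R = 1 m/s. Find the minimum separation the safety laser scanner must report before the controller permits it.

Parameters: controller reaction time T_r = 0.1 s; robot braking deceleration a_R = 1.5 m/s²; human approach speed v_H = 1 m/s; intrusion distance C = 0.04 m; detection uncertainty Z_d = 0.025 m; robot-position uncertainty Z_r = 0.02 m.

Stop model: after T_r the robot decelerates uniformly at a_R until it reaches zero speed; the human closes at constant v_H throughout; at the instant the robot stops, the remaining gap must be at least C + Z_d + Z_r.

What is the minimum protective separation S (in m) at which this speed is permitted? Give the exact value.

stop time T_s = 1/(3/2) = 0.6667 s
reaction-phase robot travel = 1.0000·0.1000 = 0.1000 m
robot under decel: 1.0000²/(2·1.5000) = 0.3333 m
human closes 1.0000·0.7667 = 0.7667 m
residual clearance needed = 0.0400+0.0250+0.0200 = 0.0850 m
S_min ≈ 0.1000+0.3333+0.7667+0.0850  ⇒  S_min = 257/200 m

S_min = 257/200 m = 1.2850 m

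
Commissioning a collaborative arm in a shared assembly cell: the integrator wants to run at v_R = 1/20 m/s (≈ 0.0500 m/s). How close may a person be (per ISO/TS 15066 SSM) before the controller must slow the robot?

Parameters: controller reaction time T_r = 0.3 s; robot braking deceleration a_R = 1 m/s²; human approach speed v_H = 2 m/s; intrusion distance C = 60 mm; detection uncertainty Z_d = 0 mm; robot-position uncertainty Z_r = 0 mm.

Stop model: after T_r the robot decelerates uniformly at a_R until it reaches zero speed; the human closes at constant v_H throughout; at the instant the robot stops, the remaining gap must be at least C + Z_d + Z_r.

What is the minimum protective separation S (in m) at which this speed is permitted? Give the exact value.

stop time T_s = (1/20)/1 = 0.0500 s
reaction-phase robot travel = 0.0500·0.3000 = 0.0150 m
robot covers 0.0500·0.0500 − ½·1.0000·0.0500² = 0.0013 m while stopping
person approaches 2.0000·(0.3000+0.0500) = 0.7000 m
margins: 0.0600+0.0000+0.0000 = 0.0600 m
S_min ≈ 0.0150+0.0013+0.7000+0.0600  ⇒  S_min = 621/800 m

S_min = 621/800 m = 0.7762 m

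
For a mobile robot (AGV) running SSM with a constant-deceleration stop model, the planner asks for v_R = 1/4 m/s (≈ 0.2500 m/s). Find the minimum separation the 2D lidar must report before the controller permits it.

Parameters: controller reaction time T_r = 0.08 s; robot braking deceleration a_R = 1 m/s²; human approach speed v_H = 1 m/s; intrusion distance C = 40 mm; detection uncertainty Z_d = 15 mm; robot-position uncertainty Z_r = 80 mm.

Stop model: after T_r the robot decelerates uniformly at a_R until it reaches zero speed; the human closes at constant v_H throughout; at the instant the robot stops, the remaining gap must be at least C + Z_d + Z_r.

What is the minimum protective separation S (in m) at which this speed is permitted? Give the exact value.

braking lasts T_s = (1/4)/1 = 0.2500 s
reaction-phase robot travel = 0.2500·0.0800 = 0.0200 m
robot covers 0.2500·0.2500 − ½·1.0000·0.2500² = 0.0312 m while stopping
human over T_r+T_s: 1.0000·(0.0800+0.2500) = 0.3300 m
margins: 0.0400+0.0150+0.0800 = 0.1350 m
S_min ≈ 0.0200+0.0312+0.3300+0.1350  ⇒  S_min = 413/800 m

S_min = 413/800 m = 0.5162 m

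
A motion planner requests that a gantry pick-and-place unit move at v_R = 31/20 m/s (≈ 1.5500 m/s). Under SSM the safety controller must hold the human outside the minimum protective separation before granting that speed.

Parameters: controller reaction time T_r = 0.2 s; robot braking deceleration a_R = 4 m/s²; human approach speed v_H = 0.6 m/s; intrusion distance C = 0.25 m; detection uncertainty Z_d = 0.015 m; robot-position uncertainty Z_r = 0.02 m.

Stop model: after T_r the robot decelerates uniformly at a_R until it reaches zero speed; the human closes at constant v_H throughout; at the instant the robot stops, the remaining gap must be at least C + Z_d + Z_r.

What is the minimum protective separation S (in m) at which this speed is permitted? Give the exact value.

braking lasts T_s = (31/20)/4 = 0.3875 s
robot covers v_R·T_r = 1.5500·0.2000 = 0.3100 m before braking
robot covers 1.5500·0.3875 − ½·4.0000·0.3875² = 0.3003 m while stopping
human over T_r+T_s: 0.6000·(0.2000+0.3875) = 0.3525 m
margins: 0.2500+0.0150+0.0200 = 0.2850 m
S_min ≈ 0.3100+0.3003+0.3525+0.2850  ⇒  S_min = 3993/3200 m

S_min = 3993/3200 m = 1.2478 m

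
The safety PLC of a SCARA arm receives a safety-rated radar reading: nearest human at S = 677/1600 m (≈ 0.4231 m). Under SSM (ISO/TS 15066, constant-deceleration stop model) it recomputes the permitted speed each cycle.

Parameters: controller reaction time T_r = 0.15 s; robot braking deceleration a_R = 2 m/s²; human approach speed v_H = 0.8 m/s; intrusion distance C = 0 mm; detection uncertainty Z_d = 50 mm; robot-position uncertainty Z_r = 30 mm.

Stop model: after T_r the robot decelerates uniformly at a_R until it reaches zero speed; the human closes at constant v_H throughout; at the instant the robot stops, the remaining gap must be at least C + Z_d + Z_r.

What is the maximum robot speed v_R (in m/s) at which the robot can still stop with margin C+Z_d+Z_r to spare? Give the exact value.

v_R_max = 7/20 m/s = 0.3500 m/s

quadratic (1/4)·v² + (11/20)·v + (-357/1600) = 0
  disc = (11/20)² − 4·(1/4)·(-357/1600) = 841/1600 ; √disc = 29/40
  v_R = (−(11/20) + 29/40) / (2·(1/4)) = 7/20 m/s
check:
braking lasts T_s = (7/20)/2 = 0.1750 s
reaction-phase robot travel = 0.3500·0.1500 = 0.0525 m
braking distance = 0.3500²/(2·2.0000) = 0.0306 m
human closes 0.8000·0.3250 = 0.2600 m
residual clearance needed = 0.0000+0.0500+0.0300 = 0.0800 m
sum ≈ 0.0525+0.0306+0.2600+0.0800 ≈ 0.4231 m = S ✓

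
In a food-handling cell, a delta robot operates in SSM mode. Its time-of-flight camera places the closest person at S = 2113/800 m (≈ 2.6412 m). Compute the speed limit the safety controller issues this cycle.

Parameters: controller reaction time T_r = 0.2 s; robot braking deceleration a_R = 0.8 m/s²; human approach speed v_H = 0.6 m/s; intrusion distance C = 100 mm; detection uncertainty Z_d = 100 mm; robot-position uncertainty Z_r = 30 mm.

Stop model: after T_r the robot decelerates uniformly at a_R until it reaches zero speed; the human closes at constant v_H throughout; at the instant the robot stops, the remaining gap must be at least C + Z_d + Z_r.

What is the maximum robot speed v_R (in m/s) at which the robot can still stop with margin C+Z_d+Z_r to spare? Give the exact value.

collect terms ⇒ (5/8)·v_R² + (19/20)·v_R + (-1833/800) = 0
  disc = (19/20)² − 4·(5/8)·(-1833/800) = 10609/1600 ; √disc = 103/40
  v_R = (−(19/20) + 103/40) / (2·(5/8)) = 13/10 m/s
check:
T_s = v_R/a_R = (13/10)/(4/5) = 1.6250 s
robot covers v_R·T_r = 1.3000·0.2000 = 0.2600 m before braking
robot under decel: 1.3000²/(2·0.8000) = 1.0562 m
person approaches 0.6000·(0.2000+1.6250) = 1.0950 m
C+Z_d+Z_r = 0.1000+0.1000+0.0300 = 0.2300 m
sum ≈ 0.2600+1.0562+1.0950+0.2300 ≈ 2.6412 m = S ✓

v_R_max = 13/10 m/s = 1.3000 m/s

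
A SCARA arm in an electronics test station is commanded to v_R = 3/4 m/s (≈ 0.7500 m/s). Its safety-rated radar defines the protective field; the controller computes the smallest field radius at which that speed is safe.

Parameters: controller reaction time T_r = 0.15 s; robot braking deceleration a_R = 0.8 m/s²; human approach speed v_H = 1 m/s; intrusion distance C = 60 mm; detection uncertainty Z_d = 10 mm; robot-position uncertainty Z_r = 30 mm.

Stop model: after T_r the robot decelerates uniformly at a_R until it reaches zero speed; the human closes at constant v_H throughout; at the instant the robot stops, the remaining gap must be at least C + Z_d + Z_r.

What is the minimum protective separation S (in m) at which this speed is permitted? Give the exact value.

S_min = 1057/640 m = 1.6516 m

braking lasts T_s = (3/4)/(4/5) = 0.9375 s
robot in T_r: 0.7500·0.1500 = 0.1125 m
robot under decel: 0.7500²/(2·0.8000) = 0.3516 m
human over T_r+T_s: 1.0000·(0.1500+0.9375) = 1.0875 m
residual clearance needed = 0.0600+0.0100+0.0300 = 0.1000 m
S_min ≈ 0.1125+0.3516+1.0875+0.1000  ⇒  S_min = 1057/640 m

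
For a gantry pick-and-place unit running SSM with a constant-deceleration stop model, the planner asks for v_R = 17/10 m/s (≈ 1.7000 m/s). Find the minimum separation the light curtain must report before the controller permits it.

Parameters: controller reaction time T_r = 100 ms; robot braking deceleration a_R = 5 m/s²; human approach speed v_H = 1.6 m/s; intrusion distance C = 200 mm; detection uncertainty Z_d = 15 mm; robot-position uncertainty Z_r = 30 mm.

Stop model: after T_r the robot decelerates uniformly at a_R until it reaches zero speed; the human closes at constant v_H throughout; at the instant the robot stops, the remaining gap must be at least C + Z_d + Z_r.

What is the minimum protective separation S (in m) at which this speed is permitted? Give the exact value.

braking lasts T_s = (17/10)/5 = 0.3400 s
reaction-phase robot travel = 1.7000·0.1000 = 0.1700 m
braking distance = 1.7000²/(2·5.0000) = 0.2890 m
human over T_r+T_s: 1.6000·(0.1000+0.3400) = 0.7040 m
residual clearance needed = 0.2000+0.0150+0.0300 = 0.2450 m
S_min ≈ 0.1700+0.2890+0.7040+0.2450  ⇒  S_min = 176/125 m

S_min = 176/125 m = 1.4080 m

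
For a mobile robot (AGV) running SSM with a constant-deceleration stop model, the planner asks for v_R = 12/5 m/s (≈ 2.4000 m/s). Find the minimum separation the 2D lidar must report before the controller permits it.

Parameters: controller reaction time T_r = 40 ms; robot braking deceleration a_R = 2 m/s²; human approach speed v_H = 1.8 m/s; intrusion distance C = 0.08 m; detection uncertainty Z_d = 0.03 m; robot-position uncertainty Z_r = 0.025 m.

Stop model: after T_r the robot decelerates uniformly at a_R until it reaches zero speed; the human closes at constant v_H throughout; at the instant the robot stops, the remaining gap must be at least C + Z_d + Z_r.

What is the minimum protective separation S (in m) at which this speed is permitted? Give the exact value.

T_s = v_R/a_R = (12/5)/2 = 1.2000 s
robot covers v_R·T_r = 2.4000·0.0400 = 0.0960 m before braking
robot under decel: 2.4000²/(2·2.0000) = 1.4400 m
person approaches 1.8000·(0.0400+1.2000) = 2.2320 m
margins: 0.0800+0.0300+0.0250 = 0.1350 m
S_min ≈ 0.0960+1.4400+2.2320+0.1350  ⇒  S_min = 3903/1000 m

S_min = 3903/1000 m = 3.9030 m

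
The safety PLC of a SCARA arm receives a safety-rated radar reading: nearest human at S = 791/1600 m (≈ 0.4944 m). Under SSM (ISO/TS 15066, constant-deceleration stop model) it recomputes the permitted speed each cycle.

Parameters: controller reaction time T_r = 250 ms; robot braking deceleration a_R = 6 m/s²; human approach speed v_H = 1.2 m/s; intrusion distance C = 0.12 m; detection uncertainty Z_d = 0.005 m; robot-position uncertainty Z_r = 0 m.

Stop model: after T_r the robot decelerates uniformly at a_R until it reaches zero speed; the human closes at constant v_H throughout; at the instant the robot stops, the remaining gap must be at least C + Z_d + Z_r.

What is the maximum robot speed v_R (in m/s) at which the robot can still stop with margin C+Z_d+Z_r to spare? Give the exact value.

collect terms ⇒ (1/12)·v_R² + (9/20)·v_R + (-111/1600) = 0
  disc = (9/20)² − 4·(1/12)·(-111/1600) = 361/1600 ; √disc = 19/40
  v_R = (−(9/20) + 19/40) / (2·(1/12)) = 3/20 m/s
check:
T_s = v_R/a_R = (3/20)/6 = 0.0250 s
robot covers v_R·T_r = 0.1500·0.2500 = 0.0375 m before braking
robot covers 0.1500·0.0250 − ½·6.0000·0.0250² = 0.0019 m while stopping
human closes 1.2000·0.2750 = 0.3300 m
margins: 0.1200+0.0050+0.0000 = 0.1250 m
sum ≈ 0.0375+0.0019+0.3300+0.1250 ≈ 0.4944 m = S ✓

v_R_max = 3/20 m/s = 0.1500 m/s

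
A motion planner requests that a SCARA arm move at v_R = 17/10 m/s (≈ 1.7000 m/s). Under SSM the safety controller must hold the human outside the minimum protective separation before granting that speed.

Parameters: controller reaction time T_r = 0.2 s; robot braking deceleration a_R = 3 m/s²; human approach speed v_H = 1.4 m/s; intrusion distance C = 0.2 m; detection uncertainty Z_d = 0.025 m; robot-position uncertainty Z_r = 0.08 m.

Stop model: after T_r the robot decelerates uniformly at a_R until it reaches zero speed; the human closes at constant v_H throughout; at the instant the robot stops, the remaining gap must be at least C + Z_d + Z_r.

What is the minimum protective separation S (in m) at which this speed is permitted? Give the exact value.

stop time T_s = (17/10)/3 = 0.5667 s
reaction-phase robot travel = 1.7000·0.2000 = 0.3400 m
robot covers 1.7000·0.5667 − ½·3.0000·0.5667² = 0.4817 m while stopping
human closes 1.4000·0.7667 = 1.0733 m
C+Z_d+Z_r = 0.2000+0.0250+0.0800 = 0.3050 m
S_min ≈ 0.3400+0.4817+1.0733+0.3050  ⇒  S_min = 11/5 m

S_min = 11/5 m = 2.2000 m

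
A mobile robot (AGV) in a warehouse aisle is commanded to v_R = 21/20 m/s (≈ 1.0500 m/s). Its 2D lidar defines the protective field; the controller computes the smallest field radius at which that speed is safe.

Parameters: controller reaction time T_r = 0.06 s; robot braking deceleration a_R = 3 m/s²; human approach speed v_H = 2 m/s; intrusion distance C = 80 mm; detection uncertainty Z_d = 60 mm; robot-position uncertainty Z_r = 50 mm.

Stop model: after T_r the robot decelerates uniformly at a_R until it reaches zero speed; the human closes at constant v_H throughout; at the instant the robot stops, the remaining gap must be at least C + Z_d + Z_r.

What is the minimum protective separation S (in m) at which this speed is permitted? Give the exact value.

S_min = 5027/4000 m = 1.2568 m

stop time T_s = (21/20)/3 = 0.3500 s
robot covers v_R·T_r = 1.0500·0.0600 = 0.0630 m before braking
braking distance = 1.0500²/(2·3.0000) = 0.1837 m
human over T_r+T_s: 2.0000·(0.0600+0.3500) = 0.8200 m
margins: 0.0800+0.0600+0.0500 = 0.1900 m
S_min ≈ 0.0630+0.1837+0.8200+0.1900  ⇒  S_min = 5027/4000 m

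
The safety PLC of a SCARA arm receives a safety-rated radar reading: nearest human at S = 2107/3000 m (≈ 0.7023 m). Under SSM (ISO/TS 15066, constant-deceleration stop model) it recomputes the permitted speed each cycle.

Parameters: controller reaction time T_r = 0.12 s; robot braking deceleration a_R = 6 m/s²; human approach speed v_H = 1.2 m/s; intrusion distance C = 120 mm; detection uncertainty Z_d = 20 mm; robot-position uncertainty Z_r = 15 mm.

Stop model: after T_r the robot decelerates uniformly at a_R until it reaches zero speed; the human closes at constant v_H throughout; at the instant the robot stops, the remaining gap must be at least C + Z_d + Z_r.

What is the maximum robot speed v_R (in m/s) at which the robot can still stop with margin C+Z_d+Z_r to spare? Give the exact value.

collect terms ⇒ (1/12)·v_R² + (8/25)·v_R + (-121/300) = 0
  disc = (8/25)² − 4·(1/12)·(-121/300) = 5329/22500 ; √disc = 73/150
  v_R = (−(8/25) + 73/150) / (2·(1/12)) = 1 m/s
check:
T_s = v_R/a_R = 1/6 = 0.1667 s
robot in T_r: 1.0000·0.1200 = 0.1200 m
robot covers 1.0000·0.1667 − ½·6.0000·0.1667² = 0.0833 m while stopping
person approaches 1.2000·(0.1200+0.1667) = 0.3440 m
residual clearance needed = 0.1200+0.0200+0.0150 = 0.1550 m
sum ≈ 0.1200+0.0833+0.3440+0.1550 ≈ 0.7023 m = S ✓

v_R_max = 1 m/s = 1.0000 m/s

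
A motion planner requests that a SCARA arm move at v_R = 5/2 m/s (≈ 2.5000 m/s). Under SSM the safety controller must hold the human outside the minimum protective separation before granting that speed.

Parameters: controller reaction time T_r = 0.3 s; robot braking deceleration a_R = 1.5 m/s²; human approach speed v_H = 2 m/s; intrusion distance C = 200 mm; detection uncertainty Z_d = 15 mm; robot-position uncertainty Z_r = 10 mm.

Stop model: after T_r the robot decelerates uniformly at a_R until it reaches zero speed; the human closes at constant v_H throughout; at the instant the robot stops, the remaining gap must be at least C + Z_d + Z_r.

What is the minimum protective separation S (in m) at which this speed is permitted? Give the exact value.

S_min = 839/120 m = 6.9917 m

T_s = v_R/a_R = (5/2)/(3/2) = 1.6667 s
robot covers v_R·T_r = 2.5000·0.3000 = 0.7500 m before braking
braking distance = 2.5000²/(2·1.5000) = 2.0833 m
human closes 2.0000·1.9667 = 3.9333 m
margins: 0.2000+0.0150+0.0100 = 0.2250 m
S_min ≈ 0.7500+2.0833+3.9333+0.2250  ⇒  S_min = 839/120 m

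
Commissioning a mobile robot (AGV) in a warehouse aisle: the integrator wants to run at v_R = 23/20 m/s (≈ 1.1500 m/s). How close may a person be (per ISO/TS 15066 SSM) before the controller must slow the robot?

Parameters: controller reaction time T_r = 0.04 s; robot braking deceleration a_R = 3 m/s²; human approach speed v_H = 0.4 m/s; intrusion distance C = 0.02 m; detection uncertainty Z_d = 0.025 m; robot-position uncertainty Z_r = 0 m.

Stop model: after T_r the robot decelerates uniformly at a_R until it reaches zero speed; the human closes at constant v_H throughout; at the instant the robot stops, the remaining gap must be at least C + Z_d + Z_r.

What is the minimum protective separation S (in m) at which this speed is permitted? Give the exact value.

S_min = 1923/4000 m = 0.4808 m

braking lasts T_s = (23/20)/3 = 0.3833 s
robot covers v_R·T_r = 1.1500·0.0400 = 0.0460 m before braking
robot covers 1.1500·0.3833 − ½·3.0000·0.3833² = 0.2204 m while stopping
human closes 0.4000·0.4233 = 0.1693 m
C+Z_d+Z_r = 0.0200+0.0250+0.0000 = 0.0450 m
S_min ≈ 0.0460+0.2204+0.1693+0.0450  ⇒  S_min = 1923/4000 m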